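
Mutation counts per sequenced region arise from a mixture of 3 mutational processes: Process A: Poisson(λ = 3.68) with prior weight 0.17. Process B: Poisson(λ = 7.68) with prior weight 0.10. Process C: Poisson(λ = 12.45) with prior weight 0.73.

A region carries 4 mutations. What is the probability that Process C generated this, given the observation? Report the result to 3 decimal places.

0.068

Posterior ∝ prior × likelihood, so P(k | x) ∝ π_k f_k(x); normalise over all components.
Poisson probabilities:
  f_A = 0.192742
  f_B = 0.0669656
  f_C = 0.00392193
Unnormalised posteriors:
  π_A·f_A = 0.17 × 0.192742 = 0.0327661
  π_B·f_B = 0.10 × 0.0669656 = 0.00669656
  π_C·f_C = 0.73 × 0.00392193 = 0.00286301
Evidence: 0.0327661 + 0.00669656 + 0.00286301 = 0.0423257
P(Process C | x) ≈ 0.068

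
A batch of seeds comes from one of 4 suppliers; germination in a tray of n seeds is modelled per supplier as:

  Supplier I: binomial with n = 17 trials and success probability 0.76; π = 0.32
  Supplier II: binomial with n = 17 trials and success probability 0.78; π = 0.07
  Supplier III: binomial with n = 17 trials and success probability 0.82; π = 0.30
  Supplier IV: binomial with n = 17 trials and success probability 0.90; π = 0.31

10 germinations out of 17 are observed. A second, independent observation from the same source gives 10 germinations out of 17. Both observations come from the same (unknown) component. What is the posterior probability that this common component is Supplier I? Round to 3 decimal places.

0.844

By Bayes' theorem, P(k | x) = P(Z=k) f_k(x) / Σ_j P(Z=j) f_j(x).
Since both observations come from the same component, the likelihood for component k is f_k(x₁)·f_k(x₂).
  p_I = [C(17,10)·0.76^10·0.24^7 = 19448·0.0642889·4.58647e-05 = 0.0573442] × [0.0573442] = 0.00328836
  p_II = [C(17,10)·0.78^10·0.22^7 = 19448·0.0833578·2.49436e-05 = 0.0404371] × [0.0404371] = 0.00163516
  p_III = [C(17,10)·0.82^10·0.18^7 = 19448·0.137448·6.1222e-06 = 0.0163652] × [0.0163652] = 0.000267819
  p_IV = [C(17,10)·0.90^10·0.10^7 = 19448·0.348678·1e-07 = 0.00067811] × [0.00067811] = 4.59833e-07
Unnormalised posteriors:
  P(Z=I)·p_I = 0.32 × 0.00328836 = 0.00105227
  P(Z=II)·p_II = 0.07 × 0.00163516 = 0.000114461
  P(Z=III)·p_III = 0.30 × 0.000267819 = 8.03458e-05
  P(Z=IV)·p_IV = 0.31 × 4.59833e-07 = 1.42548e-07
Denominator: 0.00105227 + 0.000114461 + 8.03458e-05 + 1.42548e-07 = 0.00124722
So the posterior for Supplier I is 0.00105227 / 0.00124722 ≈ 0.844.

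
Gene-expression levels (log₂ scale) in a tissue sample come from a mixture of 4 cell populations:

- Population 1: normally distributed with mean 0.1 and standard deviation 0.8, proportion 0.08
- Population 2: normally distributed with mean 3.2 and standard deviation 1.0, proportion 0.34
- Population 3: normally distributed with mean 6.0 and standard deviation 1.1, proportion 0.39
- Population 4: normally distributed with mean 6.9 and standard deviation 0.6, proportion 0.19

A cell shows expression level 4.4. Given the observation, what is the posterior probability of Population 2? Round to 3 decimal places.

Posterior ∝ prior × likelihood, so P(k | x) ∝ w_k f_k(x); normalise over all components.
Normal densities:
  p_1 = 2.65644e-07
  p_2 = 0.194186
  p_3 = 0.125921
  p_4 = 0.000112938
Unnormalised posteriors:
  w_1·p_1 = 0.08 × 2.65644e-07 = 2.12515e-08
  w_2·p_2 = 0.34 × 0.194186 = 0.0660233
  w_3·p_3 = 0.39 × 0.125921 = 0.0491092
  w_4·p_4 = 0.19 × 0.000112938 = 2.14583e-05
Evidence: 2.12515e-08 + 0.0660233 + 0.0491092 + 2.14583e-05 = 0.115154
P(Population 2 | x) = 0.0660233 / 0.115154 ≈ 0.573

0.573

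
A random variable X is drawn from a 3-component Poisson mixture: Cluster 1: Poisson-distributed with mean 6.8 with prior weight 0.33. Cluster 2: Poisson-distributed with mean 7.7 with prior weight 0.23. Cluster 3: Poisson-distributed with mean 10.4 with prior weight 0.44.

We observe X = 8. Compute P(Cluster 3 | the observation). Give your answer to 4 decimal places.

Apply Bayes' rule: the posterior for each component is proportional to its prior times its likelihood at x.
Component likelihoods at x = 8:
  f_1 = e^(−6.8)·6.8^8/8! = 0.126284
  f_2 = e^(−7.7)·7.7^8/8! = 0.138783
  f_3 = e^(−10.4)·10.4^8/8! = 0.103296
Weight by the priors:
  P(Z=1)·f_1 = 0.33 × 0.126284 = 0.0416737
  P(Z=2)·f_2 = 0.23 × 0.138783 = 0.0319202
  P(Z=3)·f_3 = 0.44 × 0.103296 = 0.0454502
Sum: 0.0416737 + 0.0319202 + 0.0454502 = 0.119044
P(Cluster 3 | data) = 0.0454502 / 0.119044 ≈ 0.3818

0.3818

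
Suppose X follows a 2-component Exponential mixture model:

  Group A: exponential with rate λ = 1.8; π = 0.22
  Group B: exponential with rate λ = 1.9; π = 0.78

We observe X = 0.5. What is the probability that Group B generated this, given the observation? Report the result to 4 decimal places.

0.7807

P(component k | x) = P(Z=k)·f_k(x) / marginal(x), where marginal(x) = Σ_j P(Z=j)·f_j(x).
Component likelihoods at x = 0.5:
  L_A = 0.731825
  L_B = 0.734808
Weight by the priors:
  P(Z=A)·L_A = 0.22 × 0.731825 = 0.161002
  P(Z=B)·L_B = 0.78 × 0.734808 = 0.57315
Evidence: 0.161002 + 0.57315 = 0.734152
P(Group B | 0.5) ≈ 0.7807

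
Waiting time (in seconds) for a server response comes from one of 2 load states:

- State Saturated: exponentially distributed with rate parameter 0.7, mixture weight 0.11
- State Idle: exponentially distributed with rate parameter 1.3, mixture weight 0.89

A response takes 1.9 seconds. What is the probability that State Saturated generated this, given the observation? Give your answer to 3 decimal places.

0.172

Apply Bayes' rule: the posterior for each component is proportional to its prior times its likelihood at x.
Exponential densities:
  f_Saturated = 0.185134
  f_Idle = 0.10996
Weight by the priors:
  π_Saturated·f_Saturated = 0.11 × 0.185134 = 0.0203647
  π_Idle·f_Idle = 0.89 × 0.10996 = 0.0978647
Sum: 0.0203647 + 0.0978647 = 0.118229
P(State Saturated | x) ≈ 0.172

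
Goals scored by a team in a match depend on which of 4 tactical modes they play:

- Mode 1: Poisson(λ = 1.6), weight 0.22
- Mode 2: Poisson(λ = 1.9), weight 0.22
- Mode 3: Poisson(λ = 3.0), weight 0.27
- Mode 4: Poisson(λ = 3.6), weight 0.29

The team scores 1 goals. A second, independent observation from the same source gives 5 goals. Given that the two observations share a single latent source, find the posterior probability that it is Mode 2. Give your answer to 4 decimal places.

0.1726

Apply Bayes' rule: the posterior for each component is proportional to its prior times its likelihood at x.
Since both observations come from the same component, the likelihood for component k is f_k(x₁)·f_k(x₂).
  p_1 = [0.323034] × [0.017642] = 0.00569897
  p_2 = [0.28418] × [0.0308622] = 0.00877044
  p_3 = [0.149361] × [0.100819] = 0.0150584
  p_4 = [0.0983654] × [0.13768] = 0.013543
Prior × likelihood for each component:
  P(Z=1)·p_1 = 0.22 × 0.00569897 = 0.00125377
  P(Z=2)·p_2 = 0.22 × 0.00877044 = 0.0019295
  P(Z=3)·p_3 = 0.27 × 0.0150584 = 0.00406577
  P(Z=4)·p_4 = 0.29 × 0.013543 = 0.00392746
Denominator: 0.00125377 + 0.0019295 + 0.00406577 + 0.00392746 = 0.0111765
P(Mode 2 | x) = 0.0019295 / 0.0111765 ≈ 0.1726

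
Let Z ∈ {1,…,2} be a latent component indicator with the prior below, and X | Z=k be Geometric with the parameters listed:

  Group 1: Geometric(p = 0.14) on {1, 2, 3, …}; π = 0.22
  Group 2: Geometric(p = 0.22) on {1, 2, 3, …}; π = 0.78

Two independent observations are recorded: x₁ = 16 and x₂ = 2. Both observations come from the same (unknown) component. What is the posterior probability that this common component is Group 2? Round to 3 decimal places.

0.647

Apply Bayes' rule: the posterior for each component is proportional to its prior times its likelihood at x.
Since both observations come from the same component, the likelihood for component k is f_k(x₁)·f_k(x₂).
  p_1 = [0.0145749] × [0.1204] = 0.00175481
  p_2 = [0.0052947] × [0.1716] = 0.000908571
Weight by the priors:
  π_1·p_1 = 0.22 × 0.00175481 = 0.000386059
  π_2·p_2 = 0.78 × 0.000908571 = 0.000708686
Marginal: 0.000386059 + 0.000708686 = 0.00109474
Responsibility of Group 2: 0.000708686 / 0.00109474 ≈ 0.647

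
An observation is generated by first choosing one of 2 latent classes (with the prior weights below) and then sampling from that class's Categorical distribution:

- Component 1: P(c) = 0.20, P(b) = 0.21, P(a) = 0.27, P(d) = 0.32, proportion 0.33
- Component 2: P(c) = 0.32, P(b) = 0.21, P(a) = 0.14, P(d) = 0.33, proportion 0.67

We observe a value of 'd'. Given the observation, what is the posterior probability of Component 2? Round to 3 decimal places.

0.677

P(component k | x) = w_k·f_k(x) / marginal(x), where marginal(x) = Σ_j w_j·f_j(x).
Categorical probabilities:
  f_1 = 0.32
  f_2 = 0.33
Multiply by the mixture weights:
  w_1·f_1 = 0.33 × 0.32 = 0.1056
  w_2·f_2 = 0.67 × 0.33 = 0.2211
Denominator: 0.1056 + 0.2211 = 0.3267
So the posterior for Component 2 is 0.2211 / 0.3267 ≈ 0.677.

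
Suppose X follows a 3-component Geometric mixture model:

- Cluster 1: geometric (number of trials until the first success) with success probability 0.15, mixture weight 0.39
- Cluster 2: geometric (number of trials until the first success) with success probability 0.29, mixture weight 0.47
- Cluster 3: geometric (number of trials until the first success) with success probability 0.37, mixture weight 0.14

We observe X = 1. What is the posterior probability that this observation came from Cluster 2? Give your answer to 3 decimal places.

Posterior ∝ prior × likelihood, so P(k | x) ∝ w_k f_k(x); normalise over all components.
Geometric probabilities:
  p_1 = 0.15·(1−0.15)^0 = 0.15·1 = 0.15
  p_2 = 0.29·(1−0.29)^0 = 0.29·1 = 0.29
  p_3 = 0.37·(1−0.37)^0 = 0.37·1 = 0.37
Multiply by the mixture weights:
  w_1·p_1 = 0.39 × 0.15 = 0.0585
  w_2·p_2 = 0.47 × 0.29 = 0.1363
  w_3·p_3 = 0.14 × 0.37 = 0.0518
Sum: 0.0585 + 0.1363 + 0.0518 = 0.2466
Responsibility of Cluster 2: 0.1363 / 0.2466 ≈ 0.553

0.553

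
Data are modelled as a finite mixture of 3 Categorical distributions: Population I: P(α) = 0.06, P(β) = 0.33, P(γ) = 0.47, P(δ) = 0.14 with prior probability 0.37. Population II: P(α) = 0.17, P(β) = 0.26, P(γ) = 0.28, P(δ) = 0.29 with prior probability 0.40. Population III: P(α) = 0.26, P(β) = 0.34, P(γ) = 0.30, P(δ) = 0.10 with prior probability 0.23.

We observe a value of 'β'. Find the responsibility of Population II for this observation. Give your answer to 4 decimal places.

0.3418

By Bayes' theorem, P(k | x) = π_k f_k(x) / Σ_j π_j f_j(x).
Categorical probabilities:
  L_I = P(β | comp) = 0.33
  L_II = P(β | comp) = 0.26
  L_III = P(β | comp) = 0.34
Weight by the priors:
  π_I·L_I = 0.37 × 0.33 = 0.1221
  π_II·L_II = 0.40 × 0.26 = 0.104
  π_III·L_III = 0.23 × 0.34 = 0.0782
Marginal: 0.1221 + 0.104 + 0.0782 = 0.3043
P(Population II | data) ≈ 0.3418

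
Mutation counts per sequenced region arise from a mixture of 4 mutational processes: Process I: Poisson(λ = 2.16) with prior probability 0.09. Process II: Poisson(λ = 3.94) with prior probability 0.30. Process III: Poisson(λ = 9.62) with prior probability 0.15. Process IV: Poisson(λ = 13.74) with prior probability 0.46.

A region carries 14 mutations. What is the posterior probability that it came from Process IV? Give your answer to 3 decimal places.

Posterior ∝ prior × likelihood, so P(k | x) ∝ π_k f_k(x); normalise over all components.
Evaluate each component's likelihood at the observed value:
  L_I = 6.36602e-08
  L_II = 4.84639e-05
  L_III = 0.0442721
  L_IV = 0.10573
Unnormalised posteriors:
  π_I·L_I = 0.09 × 6.36602e-08 = 5.72942e-09
  π_II·L_II = 0.30 × 4.84639e-05 = 1.45392e-05
  π_III·L_III = 0.15 × 0.0442721 = 0.00664081
  π_IV·L_IV = 0.46 × 0.10573 = 0.048636
Marginal: 5.72942e-09 + 1.45392e-05 + 0.00664081 + 0.048636 = 0.0552913
P(Process IV | 14 mutations) = 0.048636 / 0.0552913 ≈ 0.880

0.880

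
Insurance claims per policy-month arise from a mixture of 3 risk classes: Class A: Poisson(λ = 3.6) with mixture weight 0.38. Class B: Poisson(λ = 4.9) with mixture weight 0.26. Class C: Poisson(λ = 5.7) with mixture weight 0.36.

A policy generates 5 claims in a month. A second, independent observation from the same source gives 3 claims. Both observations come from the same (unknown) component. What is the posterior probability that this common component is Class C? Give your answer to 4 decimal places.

The responsibility of component k is π_k f_k(x) divided by Σ_j π_j f_j(x).
Since both observations come from the same component, the likelihood for component k is f_k(x₁)·f_k(x₂).
  f_A = [e^(−3.6)·3.6^5/5! = 0.13768] × [0.212469] = 0.0292528
  f_B = [e^(−4.9)·4.9^5/5! = 0.17529] × [0.146014] = 0.0255947
  f_C = [e^(−5.7)·5.7^5/5! = 0.16777] × [0.103275] = 0.0173264
Unnormalised posteriors:
  π_A·f_A = 0.38 × 0.0292528 = 0.0111161
  π_B·f_B = 0.26 × 0.0255947 = 0.00665462
  π_C·f_C = 0.36 × 0.0173264 = 0.00623752
Normaliser: 0.0111161 + 0.00665462 + 0.00623752 = 0.0240082
Responsibility of Class C: 0.00623752 / 0.0240082 ≈ 0.2598

0.2598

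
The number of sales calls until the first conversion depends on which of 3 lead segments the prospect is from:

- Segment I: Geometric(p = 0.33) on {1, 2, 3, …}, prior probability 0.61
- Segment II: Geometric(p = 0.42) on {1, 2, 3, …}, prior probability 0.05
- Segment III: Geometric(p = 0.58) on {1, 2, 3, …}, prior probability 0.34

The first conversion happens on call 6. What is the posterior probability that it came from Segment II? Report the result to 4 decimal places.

0.0443

By Bayes' theorem, P(k | x) = π_k f_k(x) / Σ_j π_j f_j(x).
Component likelihoods at x = 6:
  p_I = 0.0445541
  p_II = 0.027567
  p_III = 0.00758009
Unnormalised posteriors:
  π_I·p_I = 0.61 × 0.0445541 = 0.027178
  π_II·p_II = 0.05 × 0.027567 = 0.00137835
  π_III·p_III = 0.34 × 0.00758009 = 0.00257723
Marginal: 0.027178 + 0.00137835 + 0.00257723 = 0.0311336
Responsibility of Segment II: 0.00137835 / 0.0311336 ≈ 0.0443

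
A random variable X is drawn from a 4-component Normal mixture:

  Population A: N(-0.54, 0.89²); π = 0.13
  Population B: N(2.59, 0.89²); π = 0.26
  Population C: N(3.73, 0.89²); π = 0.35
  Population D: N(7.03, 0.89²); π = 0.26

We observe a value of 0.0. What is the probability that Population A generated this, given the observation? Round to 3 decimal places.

Posterior ∝ prior × likelihood, so P(k | x) ∝ π_k f_k(x); normalise over all components.
Component likelihoods at x = 0.0:
  L_A = (1/(0.89·√(2π)))·exp(−(0.0−-0.54)²/(2·0.89²)) = 0.448250·exp(-0.18407) = 0.37289
  L_B = (1/(0.89·√(2π)))·exp(−(0.0−2.59)²/(2·0.89²)) = 0.448250·exp(-4.23438) = 0.00649462
  L_C = (1/(0.89·√(2π)))·exp(−(0.0−3.73)²/(2·0.89²)) = 0.448250·exp(-8.78229) = 6.87735e-05
  L_D = (1/(0.89·√(2π)))·exp(−(0.0−7.03)²/(2·0.89²)) = 0.448250·exp(-31.19612) = 1.26828e-14
Multiply by the mixture weights:
  π_A·L_A = 0.13 × 0.37289 = 0.0484757
  π_B·L_B = 0.26 × 0.00649462 = 0.0016886
  π_C·L_C = 0.35 × 6.87735e-05 = 2.40707e-05
  π_D·L_D = 0.26 × 1.26828e-14 = 3.29753e-15
Denominator: 0.0484757 + 0.0016886 + 2.40707e-05 + 3.29753e-15 = 0.0501883
P(Population A | x) ≈ 0.966

0.966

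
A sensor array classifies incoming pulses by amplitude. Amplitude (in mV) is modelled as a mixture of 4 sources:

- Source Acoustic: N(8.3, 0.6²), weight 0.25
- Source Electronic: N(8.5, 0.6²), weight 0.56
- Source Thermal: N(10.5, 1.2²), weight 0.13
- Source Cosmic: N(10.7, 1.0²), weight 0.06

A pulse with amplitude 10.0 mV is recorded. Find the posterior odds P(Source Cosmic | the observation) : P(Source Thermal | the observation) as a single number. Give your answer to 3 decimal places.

0.473

Since P(k|x) ∝ w_k f_k(x), the posterior odds are w_i f_i(x) / (w_j f_j(x)).
Component likelihoods at x = 10.0 mV:
  L_Acoustic = 0.0120102
  L_Electronic = 0.0292138
  L_Thermal = 0.30481
  L_Cosmic = 0.312254
0.0187352 / 0.0396253 ≈ 0.473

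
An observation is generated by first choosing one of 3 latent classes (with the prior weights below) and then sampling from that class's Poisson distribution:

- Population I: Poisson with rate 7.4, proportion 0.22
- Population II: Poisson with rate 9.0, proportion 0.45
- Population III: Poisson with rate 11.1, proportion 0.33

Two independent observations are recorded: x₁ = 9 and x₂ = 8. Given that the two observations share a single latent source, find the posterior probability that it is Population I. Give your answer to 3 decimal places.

Posterior ∝ prior × likelihood, so P(k | x) ∝ π_k f_k(x); normalise over all components.
Since both observations come from the same component, the likelihood for component k is f_k(x₁)·f_k(x₂).
  p_I = [e^(−7.4)·7.4^9/9! = 0.112084] × [0.136318] = 0.0152791
  p_II = [e^(−9.0)·9.0^9/9! = 0.131756] × [0.131756] = 0.0173595
  p_III = [e^(−11.1)·11.1^9/9! = 0.106531] × [0.0863763] = 0.00920173
Weight by the priors:
  π_I·p_I = 0.22 × 0.0152791 = 0.0033614
  π_II·p_II = 0.45 × 0.0173595 = 0.0078118
  π_III·p_III = 0.33 × 0.00920173 = 0.00303657
Evidence: 0.0033614 + 0.0078118 + 0.00303657 = 0.0142098
P(Population I | data) = 0.0033614 / 0.0142098 ≈ 0.237

0.237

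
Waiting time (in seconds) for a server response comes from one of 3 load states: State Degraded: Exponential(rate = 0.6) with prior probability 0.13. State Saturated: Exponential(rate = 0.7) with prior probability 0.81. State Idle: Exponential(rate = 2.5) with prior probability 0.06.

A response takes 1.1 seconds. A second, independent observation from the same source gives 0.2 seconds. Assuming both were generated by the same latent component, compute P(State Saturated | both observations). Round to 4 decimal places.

Apply Bayes' rule: the posterior for each component is proportional to its prior times its likelihood at x.
Since both observations come from the same component, the likelihood for component k is f_k(x₁)·f_k(x₂).
  f_Degraded = [0.310111] × [0.532152] = 0.165026
  f_Saturated = [0.324109] × [0.608551] = 0.197237
  f_Idle = [0.15982] × [1.51633] = 0.242339
Weight by the priors:
  π_Degraded·f_Degraded = 0.13 × 0.165026 = 0.0214534
  π_Saturated·f_Saturated = 0.81 × 0.197237 = 0.159762
  π_Idle·f_Idle = 0.06 × 0.242339 = 0.0145403
Marginal: 0.0214534 + 0.159762 + 0.0145403 = 0.195756
P(State Saturated | data) ≈ 0.8161

0.8161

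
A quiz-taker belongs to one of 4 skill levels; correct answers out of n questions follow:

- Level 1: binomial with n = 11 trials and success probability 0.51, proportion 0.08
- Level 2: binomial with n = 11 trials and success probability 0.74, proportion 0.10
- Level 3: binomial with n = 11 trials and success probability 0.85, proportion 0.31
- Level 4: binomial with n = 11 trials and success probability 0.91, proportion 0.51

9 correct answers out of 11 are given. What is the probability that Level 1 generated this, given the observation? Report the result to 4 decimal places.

0.0116

Posterior ∝ prior × likelihood, so P(k | x) ∝ w_k f_k(x); normalise over all components.
Evaluate each component's likelihood at the observed value:
  f_1 = C(11,9)·0.51^9·0.49^2 = 55·0.00233417·0.2401 = 0.0308238
  f_2 = C(11,9)·0.74^9·0.26^2 = 55·0.0665404·0.0676 = 0.247397
  f_3 = C(11,9)·0.85^9·0.15^2 = 55·0.231617·0.0225 = 0.286626
  f_4 = C(11,9)·0.91^9·0.09^2 = 55·0.42793·0.0081 = 0.190643
Unnormalised posteriors:
  w_1·f_1 = 0.08 × 0.0308238 = 0.00246591
  w_2·f_2 = 0.10 × 0.247397 = 0.0247397
  w_3·f_3 = 0.31 × 0.286626 = 0.0888541
  w_4·f_4 = 0.51 × 0.190643 = 0.0972278
Evidence: 0.00246591 + 0.0247397 + 0.0888541 + 0.0972278 = 0.213287
Responsibility of Level 1: 0.00246591 / 0.213287 ≈ 0.0116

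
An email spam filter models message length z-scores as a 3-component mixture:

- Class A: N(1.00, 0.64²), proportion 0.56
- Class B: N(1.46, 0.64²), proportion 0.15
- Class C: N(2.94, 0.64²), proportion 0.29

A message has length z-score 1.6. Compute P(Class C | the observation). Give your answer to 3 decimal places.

By Bayes' theorem, P(k | x) = w_k f_k(x) / Σ_j w_j f_j(x).
Component likelihoods at x = 1.6:
  f_A = (1/(0.64·√(2π)))·exp(−(1.6−1.00)²/(2·0.64²)) = 0.623347·exp(-0.43945) = 0.401678
  f_B = (1/(0.64·√(2π)))·exp(−(1.6−1.46)²/(2·0.64²)) = 0.623347·exp(-0.02393) = 0.60861
  f_C = (1/(0.64·√(2π)))·exp(−(1.6−2.94)²/(2·0.64²)) = 0.623347·exp(-2.19189) = 0.069631
Weight by the priors:
  w_A·f_A = 0.56 × 0.401678 = 0.22494
  w_B·f_B = 0.15 × 0.60861 = 0.0912915
  w_C·f_C = 0.29 × 0.069631 = 0.020193
Denominator: 0.22494 + 0.0912915 + 0.020193 = 0.336424
P(Class C | x) ≈ 0.060

0.060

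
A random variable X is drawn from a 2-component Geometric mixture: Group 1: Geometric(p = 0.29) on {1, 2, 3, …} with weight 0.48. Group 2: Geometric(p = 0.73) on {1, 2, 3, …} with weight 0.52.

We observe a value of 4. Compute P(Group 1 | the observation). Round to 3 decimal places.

The responsibility of component k is π_k f_k(x) divided by Σ_j π_j f_j(x).
Evaluate each component's likelihood at the observed value:
  p_1 = 0.103794
  p_2 = 0.0143686
Prior × likelihood for each component:
  π_1·p_1 = 0.48 × 0.103794 = 0.0498212
  π_2·p_2 = 0.52 × 0.0143686 = 0.00747167
Sum: 0.0498212 + 0.00747167 = 0.0572929
P(Group 1 | data) = 0.0498212 / 0.0572929 ≈ 0.870

0.870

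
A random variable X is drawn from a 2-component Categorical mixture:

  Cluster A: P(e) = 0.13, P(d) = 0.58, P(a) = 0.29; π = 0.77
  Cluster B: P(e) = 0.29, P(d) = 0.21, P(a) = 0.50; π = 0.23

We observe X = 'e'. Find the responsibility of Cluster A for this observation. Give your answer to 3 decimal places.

0.600

By Bayes' theorem, P(k | x) = P(Z=k) f_k(x) / Σ_j P(Z=j) f_j(x).
Categorical probabilities:
  p_A = 0.13
  p_B = 0.29
Weight by the priors:
  P(Z=A)·p_A = 0.77 × 0.13 = 0.1001
  P(Z=B)·p_B = 0.23 × 0.29 = 0.0667
Denominator: 0.1001 + 0.0667 = 0.1668
P(Cluster A | x) ≈ 0.600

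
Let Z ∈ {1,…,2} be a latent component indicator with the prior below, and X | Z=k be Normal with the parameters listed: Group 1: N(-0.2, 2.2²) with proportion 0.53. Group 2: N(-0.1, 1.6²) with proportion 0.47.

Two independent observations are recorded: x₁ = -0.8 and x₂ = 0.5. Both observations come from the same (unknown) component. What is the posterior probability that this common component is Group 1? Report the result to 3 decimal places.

By Bayes' theorem, P(k | x) = w_k f_k(x) / Σ_j w_j f_j(x).
Since both observations come from the same component, the likelihood for component k is f_k(x₁)·f_k(x₂).
  p_1 = [0.174717] × [0.172387] = 0.0301189
  p_2 = [0.226583] × [0.232409] = 0.05266
Weight by the priors:
  w_1·p_1 = 0.53 × 0.0301189 = 0.015963
  w_2·p_2 = 0.47 × 0.05266 = 0.0247502
Sum: 0.015963 + 0.0247502 = 0.0407132
P(Group 1 | x) ≈ 0.392

0.392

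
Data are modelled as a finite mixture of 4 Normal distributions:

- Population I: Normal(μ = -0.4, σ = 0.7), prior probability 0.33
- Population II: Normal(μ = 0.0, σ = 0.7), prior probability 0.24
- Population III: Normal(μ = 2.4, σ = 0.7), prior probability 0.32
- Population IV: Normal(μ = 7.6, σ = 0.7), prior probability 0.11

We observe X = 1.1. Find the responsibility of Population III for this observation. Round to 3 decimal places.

The responsibility of component k is w_k f_k(x) divided by Σ_j w_j f_j(x).
Component likelihoods at x = 1.1:
  p_I = (1/(0.7·√(2π)))·exp(−(1.1−-0.4)²/(2·0.7²)) = 0.569918·exp(-2.29592) = 0.057373
  p_II = (1/(0.7·√(2π)))·exp(−(1.1−0.0)²/(2·0.7²)) = 0.569918·exp(-1.23469) = 0.165803
  p_III = (1/(0.7·√(2π)))·exp(−(1.1−2.4)²/(2·0.7²)) = 0.569918·exp(-1.72449) = 0.101596
  p_IV = (1/(0.7·√(2π)))·exp(−(1.1−7.6)²/(2·0.7²)) = 0.569918·exp(-43.11224) = 1.07746e-19
Unnormalised posteriors:
  w_I·p_I = 0.33 × 0.057373 = 0.0189331
  w_II·p_II = 0.24 × 0.165803 = 0.0397926
  w_III·p_III = 0.32 × 0.101596 = 0.0325106
  w_IV·p_IV = 0.11 × 1.07746e-19 = 1.18521e-20
Normaliser: 0.0189331 + 0.0397926 + 0.0325106 + 1.18521e-20 = 0.0912363
Responsibility of Population III: 0.0325106 / 0.0912363 ≈ 0.356

0.356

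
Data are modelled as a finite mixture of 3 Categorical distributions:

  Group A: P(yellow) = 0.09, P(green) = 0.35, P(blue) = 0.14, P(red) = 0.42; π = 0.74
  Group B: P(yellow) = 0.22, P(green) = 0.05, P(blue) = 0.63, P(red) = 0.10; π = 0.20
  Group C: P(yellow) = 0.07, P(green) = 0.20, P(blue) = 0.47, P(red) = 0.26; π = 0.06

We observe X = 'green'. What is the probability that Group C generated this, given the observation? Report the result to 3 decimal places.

Apply Bayes' rule: the posterior for each component is proportional to its prior times its likelihood at x.
Categorical probabilities:
  L_A = P(green | comp) = 0.35
  L_B = P(green | comp) = 0.05
  L_C = P(green | comp) = 0.20
Weight by the priors:
  P(Z=A)·L_A = 0.74 × 0.35 = 0.259
  P(Z=B)·L_B = 0.20 × 0.05 = 0.01
  P(Z=C)·L_C = 0.06 × 0.2 = 0.012
Marginal: 0.259 + 0.01 + 0.012 = 0.281
Responsibility of Group C: 0.012 / 0.281 ≈ 0.043

0.043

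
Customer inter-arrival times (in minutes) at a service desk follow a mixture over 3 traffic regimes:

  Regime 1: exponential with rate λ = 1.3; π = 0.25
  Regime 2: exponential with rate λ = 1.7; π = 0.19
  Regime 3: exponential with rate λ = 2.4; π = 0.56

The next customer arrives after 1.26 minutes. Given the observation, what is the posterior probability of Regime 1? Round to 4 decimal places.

0.3796

Apply Bayes' rule: the posterior for each component is proportional to its prior times its likelihood at x.
Component likelihoods at x = 1.26 minutes:
  f_1 = 0.252679
  f_2 = 0.199614
  f_3 = 0.116655
Multiply by the mixture weights:
  π_1·f_1 = 0.25 × 0.252679 = 0.0631697
  π_2·f_2 = 0.19 × 0.199614 = 0.0379266
  π_3·f_3 = 0.56 × 0.116655 = 0.065327
Marginal: 0.0631697 + 0.0379266 + 0.065327 = 0.166423
P(Regime 1 | data) ≈ 0.3796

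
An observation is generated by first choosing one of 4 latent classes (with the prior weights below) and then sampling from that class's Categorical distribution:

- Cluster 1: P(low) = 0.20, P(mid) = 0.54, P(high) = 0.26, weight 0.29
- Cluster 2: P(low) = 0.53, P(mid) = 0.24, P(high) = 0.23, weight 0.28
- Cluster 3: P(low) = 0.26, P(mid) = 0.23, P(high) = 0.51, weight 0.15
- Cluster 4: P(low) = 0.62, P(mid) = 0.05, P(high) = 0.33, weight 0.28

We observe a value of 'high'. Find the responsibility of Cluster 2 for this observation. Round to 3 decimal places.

0.209

Posterior ∝ prior × likelihood, so P(k | x) ∝ w_k f_k(x); normalise over all components.
Component likelihoods at x = 'high':
  f_1 = P(high | comp) = 0.26
  f_2 = P(high | comp) = 0.23
  f_3 = P(high | comp) = 0.51
  f_4 = P(high | comp) = 0.33
Unnormalised posteriors:
  w_1·f_1 = 0.29 × 0.26 = 0.0754
  w_2·f_2 = 0.28 × 0.23 = 0.0644
  w_3·f_3 = 0.15 × 0.51 = 0.0765
  w_4·f_4 = 0.28 × 0.33 = 0.0924
Marginal: 0.0754 + 0.0644 + 0.0765 + 0.0924 = 0.3087
Responsibility of Cluster 2: 0.0644 / 0.3087 ≈ 0.209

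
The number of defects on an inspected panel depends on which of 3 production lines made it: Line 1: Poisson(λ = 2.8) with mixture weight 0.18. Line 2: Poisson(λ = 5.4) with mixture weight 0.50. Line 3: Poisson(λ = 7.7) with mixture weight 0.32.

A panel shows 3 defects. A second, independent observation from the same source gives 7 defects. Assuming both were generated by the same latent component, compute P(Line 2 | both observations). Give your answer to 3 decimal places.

P(component k | x) = P(Z=k)·f_k(x) / marginal(x), where marginal(x) = Σ_j P(Z=j)·f_j(x).
Since both observations come from the same component, the likelihood for component k is f_k(x₁)·f_k(x₂).
  L_1 = [0.222484] × [0.0162799] = 0.00362201
  L_2 = [0.118533] × [0.119987] = 0.0142225
  L_3 = [0.0344551] × [0.144191] = 0.0049681
Multiply by the mixture weights:
  P(Z=1)·L_1 = 0.18 × 0.00362201 = 0.000651961
  P(Z=2)·L_2 = 0.50 × 0.0142225 = 0.00711124
  P(Z=3)·L_3 = 0.32 × 0.0049681 = 0.00158979
Normaliser: 0.000651961 + 0.00711124 + 0.00158979 = 0.009353
P(Line 2 | x₁,x₂) = 0.00711124 / 0.009353 ≈ 0.760

0.760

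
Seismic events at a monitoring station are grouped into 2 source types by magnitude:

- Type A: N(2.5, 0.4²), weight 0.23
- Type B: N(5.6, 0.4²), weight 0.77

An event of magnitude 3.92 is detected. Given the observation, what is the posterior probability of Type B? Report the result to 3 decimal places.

By Bayes' theorem, P(k | x) = π_k f_k(x) / Σ_j π_j f_j(x).
Component likelihoods at x = 3.92:
  p_A = 0.00182916
  p_B = 0.000147358
Unnormalised posteriors:
  π_A·p_A = 0.23 × 0.00182916 = 0.000420707
  π_B·p_B = 0.77 × 0.000147358 = 0.000113465
Marginal: 0.000420707 + 0.000113465 = 0.000534172
Responsibility of Type B: 0.000113465 / 0.000534172 ≈ 0.212

0.212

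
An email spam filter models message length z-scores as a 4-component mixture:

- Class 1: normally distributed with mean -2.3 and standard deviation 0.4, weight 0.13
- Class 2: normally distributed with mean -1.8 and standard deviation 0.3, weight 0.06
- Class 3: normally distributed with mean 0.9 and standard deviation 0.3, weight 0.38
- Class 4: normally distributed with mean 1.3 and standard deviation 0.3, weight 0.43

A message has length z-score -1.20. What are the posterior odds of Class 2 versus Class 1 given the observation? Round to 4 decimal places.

3.6537

Posterior odds = (w_i f_i(x)) / (w_j f_j(x)); the normalising sum cancels.
Normal densities:
  L_1 = (1/(0.4·√(2π)))·exp(−(-1.20−-2.3)²/(2·0.4²)) = 0.997356·exp(-3.78125) = 0.0227339
  L_2 = (1/(0.3·√(2π)))·exp(−(-1.20−-1.8)²/(2·0.3²)) = 1.329808·exp(-2.00000) = 0.17997
  L_3 = (1/(0.3·√(2π)))·exp(−(-1.20−0.9)²/(2·0.3²)) = 1.329808·exp(-24.50000) = 3.04491e-11
  L_4 = (1/(0.3·√(2π)))·exp(−(-1.20−1.3)²/(2·0.3²)) = 1.329808·exp(-34.72222) = 1.10693e-15
0.0107982 / 0.00295541 ≈ 3.6537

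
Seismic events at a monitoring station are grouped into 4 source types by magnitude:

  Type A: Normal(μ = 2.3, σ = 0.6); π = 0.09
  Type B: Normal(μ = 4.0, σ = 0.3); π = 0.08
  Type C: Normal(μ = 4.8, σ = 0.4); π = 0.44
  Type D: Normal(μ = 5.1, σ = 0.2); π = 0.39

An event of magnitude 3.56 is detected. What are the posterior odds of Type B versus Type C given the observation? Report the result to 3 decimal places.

Only the two components matter; the odds are (w_i f_i(x)) / (w_j f_j(x)).
Evaluate each component's likelihood at the observed value:
  f_A = 0.073306
  f_B = 0.453608
  f_C = 0.00816705
  f_D = 2.66207e-13
Posterior odds = (w_B·f_B) / (w_C·f_C) = (0.08·0.453608) / (0.44·0.00816705) = 0.0362887 / 0.0035935 ≈ 10.098

10.098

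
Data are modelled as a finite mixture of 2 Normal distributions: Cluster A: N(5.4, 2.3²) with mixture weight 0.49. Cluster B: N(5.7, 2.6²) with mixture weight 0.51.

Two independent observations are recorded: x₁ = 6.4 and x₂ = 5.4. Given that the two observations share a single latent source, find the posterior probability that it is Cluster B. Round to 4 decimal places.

0.4617

Apply Bayes' rule: the posterior for each component is proportional to its prior times its likelihood at x.
Since both observations come from the same component, the likelihood for component k is f_k(x₁)·f_k(x₂).
  f_A = [0.15781] × [0.173453] = 0.0273726
  f_B = [0.147978] × [0.152421] = 0.022555
Prior × likelihood for each component:
  π_A·f_A = 0.49 × 0.0273726 = 0.0134126
  π_B·f_B = 0.51 × 0.022555 = 0.011503
Evidence: 0.0134126 + 0.011503 = 0.0249156
Responsibility of Cluster B: 0.011503 / 0.0249156 ≈ 0.4617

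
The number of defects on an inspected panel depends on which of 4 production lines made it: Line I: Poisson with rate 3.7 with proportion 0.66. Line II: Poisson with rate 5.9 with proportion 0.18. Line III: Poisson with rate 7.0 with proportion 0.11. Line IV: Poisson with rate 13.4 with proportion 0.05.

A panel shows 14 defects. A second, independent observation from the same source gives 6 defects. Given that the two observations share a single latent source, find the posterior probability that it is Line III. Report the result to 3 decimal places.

Apply Bayes' rule: the posterior for each component is proportional to its prior times its likelihood at x.
Since both observations come from the same component, the likelihood for component k is f_k(x₁)·f_k(x₂).
  L_I = [e^(−3.7)·3.7^14/14! = 2.5558e-05] × [0.0881025] = 2.25172e-06
  L_II = [e^(−5.9)·5.9^14/14! = 0.00194618] × [0.160488] = 0.000312338
  L_III = [e^(−7.0)·7.0^14/14! = 0.00709419] × [0.149003] = 0.00105705
  L_IV = [e^(−13.4)·13.4^14/14! = 0.104595] × [0.0121829] = 0.00127427
Multiply by the mixture weights:
  P(Z=I)·L_I = 0.66 × 2.25172e-06 = 1.48614e-06
  P(Z=II)·L_II = 0.18 × 0.000312338 = 5.62208e-05
  P(Z=III)·L_III = 0.11 × 0.00105705 = 0.000116276
  P(Z=IV)·L_IV = 0.05 × 0.00127427 = 6.37137e-05
Normaliser: 1.48614e-06 + 5.62208e-05 + 0.000116276 + 6.37137e-05 = 0.000237697
P(Line III | data) = 0.000116276 / 0.000237697 ≈ 0.489

0.489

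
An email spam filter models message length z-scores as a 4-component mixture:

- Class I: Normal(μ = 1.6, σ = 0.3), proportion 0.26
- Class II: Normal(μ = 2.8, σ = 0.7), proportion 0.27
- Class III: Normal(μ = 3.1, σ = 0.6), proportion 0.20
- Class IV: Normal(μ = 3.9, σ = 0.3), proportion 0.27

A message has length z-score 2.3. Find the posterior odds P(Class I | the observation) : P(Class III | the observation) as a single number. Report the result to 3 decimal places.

0.416

Since P(k|x) ∝ π_k f_k(x), the posterior odds are π_i f_i(x) / (π_j f_j(x)).
Normal densities:
  p_I = (1/(0.3·√(2π)))·exp(−(2.3−1.6)²/(2·0.3²)) = 1.329808·exp(-2.72222) = 0.0874063
  p_II = (1/(0.7·√(2π)))·exp(−(2.3−2.8)²/(2·0.7²)) = 0.569918·exp(-0.25510) = 0.441593
  p_III = (1/(0.6·√(2π)))·exp(−(2.3−3.1)²/(2·0.6²)) = 0.664904·exp(-0.88889) = 0.27335
  p_IV = (1/(0.3·√(2π)))·exp(−(2.3−3.9)²/(2·0.3²)) = 1.329808·exp(-14.22222) = 8.85434e-07
Posterior odds = (π_I·p_I) / (π_III·p_III) = (0.26·0.0874063) / (0.20·0.27335) = 0.0227256 / 0.05467 ≈ 0.416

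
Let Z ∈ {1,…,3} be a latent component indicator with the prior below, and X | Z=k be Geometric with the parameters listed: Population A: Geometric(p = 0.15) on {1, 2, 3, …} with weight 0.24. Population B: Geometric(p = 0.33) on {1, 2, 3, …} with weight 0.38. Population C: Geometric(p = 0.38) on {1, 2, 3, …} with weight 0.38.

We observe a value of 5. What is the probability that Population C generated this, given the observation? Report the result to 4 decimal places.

By Bayes' theorem, P(k | x) = π_k f_k(x) / Σ_j π_j f_j(x).
Geometric probabilities:
  f_A = 0.0783009
  f_B = 0.0664987
  f_C = 0.0561501
Weight by the priors:
  π_A·f_A = 0.24 × 0.0783009 = 0.0187922
  π_B·f_B = 0.38 × 0.0664987 = 0.0252695
  π_C·f_C = 0.38 × 0.0561501 = 0.021337
Sum: 0.0187922 + 0.0252695 + 0.021337 = 0.0653988
P(Population C | data) ≈ 0.3263

0.3263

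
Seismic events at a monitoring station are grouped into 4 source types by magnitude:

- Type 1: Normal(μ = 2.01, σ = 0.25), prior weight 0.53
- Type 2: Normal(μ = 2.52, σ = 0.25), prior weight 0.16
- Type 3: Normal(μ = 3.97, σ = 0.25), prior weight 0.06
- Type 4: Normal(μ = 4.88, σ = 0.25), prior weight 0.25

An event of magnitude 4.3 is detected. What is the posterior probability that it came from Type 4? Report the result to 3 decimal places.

Posterior ∝ prior × likelihood, so P(k | x) ∝ π_k f_k(x); normalise over all components.
Component likelihoods at x = 4.3:
  p_1 = (1/(0.25·√(2π)))·exp(−(4.3−2.01)²/(2·0.25²)) = 1.595769·exp(-41.95280) = 9.61835e-19
  p_2 = (1/(0.25·√(2π)))·exp(−(4.3−2.52)²/(2·0.25²)) = 1.595769·exp(-25.34720) = 1.56611e-11
  p_3 = (1/(0.25·√(2π)))·exp(−(4.3−3.97)²/(2·0.25²)) = 1.595769·exp(-0.87120) = 0.667748
  p_4 = (1/(0.25·√(2π)))·exp(−(4.3−4.88)²/(2·0.25²)) = 1.595769·exp(-2.69120) = 0.108192
Weight by the priors:
  π_1·p_1 = 0.53 × 9.61835e-19 = 5.09772e-19
  π_2·p_2 = 0.16 × 1.56611e-11 = 2.50577e-12
  π_3·p_3 = 0.06 × 0.667748 = 0.0400649
  π_4·p_4 = 0.25 × 0.108192 = 0.0270481
Evidence: 5.09772e-19 + 2.50577e-12 + 0.0400649 + 0.0270481 = 0.067113
Responsibility of Type 4: 0.0270481 / 0.067113 ≈ 0.403

0.403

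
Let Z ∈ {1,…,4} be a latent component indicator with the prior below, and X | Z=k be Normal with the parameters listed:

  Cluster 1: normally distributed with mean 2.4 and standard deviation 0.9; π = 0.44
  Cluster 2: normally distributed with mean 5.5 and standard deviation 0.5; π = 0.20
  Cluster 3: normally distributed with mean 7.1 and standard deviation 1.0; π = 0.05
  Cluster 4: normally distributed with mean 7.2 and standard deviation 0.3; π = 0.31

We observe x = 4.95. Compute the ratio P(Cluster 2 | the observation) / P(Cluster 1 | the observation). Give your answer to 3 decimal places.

Only the two components matter; the odds are (π_i f_i(x)) / (π_j f_j(x)).
Evaluate each component's likelihood at the observed value:
  p_1 = (1/(0.9·√(2π)))·exp(−(4.95−2.4)²/(2·0.9²)) = 0.443269·exp(-4.01389) = 0.00800678
  p_2 = (1/(0.5·√(2π)))·exp(−(4.95−5.5)²/(2·0.5²)) = 0.797885·exp(-0.60500) = 0.435704
  p_3 = (1/(1.0·√(2π)))·exp(−(4.95−7.1)²/(2·1.0²)) = 0.398942·exp(-2.31125) = 0.03955
  p_4 = (1/(0.3·√(2π)))·exp(−(4.95−7.2)²/(2·0.3²)) = 1.329808·exp(-28.12500) = 8.1144e-13
Odds = (0.20/0.44) × (0.435704/0.00800678) = 0.454545 × 54.4169 ≈ 24.735

24.735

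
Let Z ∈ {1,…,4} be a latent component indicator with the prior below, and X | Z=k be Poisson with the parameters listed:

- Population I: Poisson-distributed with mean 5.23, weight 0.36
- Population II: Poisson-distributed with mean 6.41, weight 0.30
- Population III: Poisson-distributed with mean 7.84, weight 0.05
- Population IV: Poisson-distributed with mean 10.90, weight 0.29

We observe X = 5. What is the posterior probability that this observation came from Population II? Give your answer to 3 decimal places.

0.374

Apply Bayes' rule: the posterior for each component is proportional to its prior times its likelihood at x.
Evaluate each component's likelihood at the observed value:
  p_I = e^(−5.23)·5.23^5/5! = 0.174569
  p_II = e^(−6.41)·6.41^5/5! = 0.148348
  p_III = e^(−7.84)·7.84^5/5! = 0.0971696
  p_IV = e^(−10.90)·10.90^5/5! = 0.0236669
Multiply by the mixture weights:
  w_I·p_I = 0.36 × 0.174569 = 0.0628448
  w_II·p_II = 0.30 × 0.148348 = 0.0445044
  w_III·p_III = 0.05 × 0.0971696 = 0.00485848
  w_IV·p_IV = 0.29 × 0.0236669 = 0.0068634
Denominator: 0.0628448 + 0.0445044 + 0.00485848 + 0.0068634 = 0.119071
So the posterior for Population II is 0.0445044 / 0.119071 ≈ 0.374.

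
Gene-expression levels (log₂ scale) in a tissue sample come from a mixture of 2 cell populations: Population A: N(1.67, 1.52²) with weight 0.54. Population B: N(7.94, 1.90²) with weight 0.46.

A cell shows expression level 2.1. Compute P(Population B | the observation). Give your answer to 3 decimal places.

0.006

P(component k | x) = w_k·f_k(x) / marginal(x), where marginal(x) = Σ_j w_j·f_j(x).
Component likelihoods at x = 2.1:
  f_A = (1/(1.52·√(2π)))·exp(−(2.1−1.67)²/(2·1.52²)) = 0.262462·exp(-0.04001) = 0.252167
  f_B = (1/(1.90·√(2π)))·exp(−(2.1−7.94)²/(2·1.90²)) = 0.209970·exp(-4.72377) = 0.00186488
Prior × likelihood for each component:
  w_A·f_A = 0.54 × 0.252167 = 0.13617
  w_B·f_B = 0.46 × 0.00186488 = 0.000857844
Normaliser: 0.13617 + 0.000857844 = 0.137028
P(Population B | the observation) = 0.000857844 / 0.137028 ≈ 0.006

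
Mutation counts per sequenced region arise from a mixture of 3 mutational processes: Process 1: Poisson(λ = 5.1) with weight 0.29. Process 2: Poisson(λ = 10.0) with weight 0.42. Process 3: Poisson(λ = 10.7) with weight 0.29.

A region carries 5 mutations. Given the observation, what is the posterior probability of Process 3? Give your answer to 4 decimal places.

0.1028

P(component k | x) = w_k·f_k(x) / marginal(x), where marginal(x) = Σ_j w_j·f_j(x).
Component likelihoods at x = 5 mutations:
  L_1 = 0.175294
  L_2 = 0.0378333
  L_3 = 0.0263504
Weight by the priors:
  w_1·L_1 = 0.29 × 0.175294 = 0.0508353
  w_2·L_2 = 0.42 × 0.0378333 = 0.01589
  w_3·L_3 = 0.29 × 0.0263504 = 0.00764161
Denominator: 0.0508353 + 0.01589 + 0.00764161 = 0.0743669
P(Process 3 | 5 mutations) ≈ 0.1028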